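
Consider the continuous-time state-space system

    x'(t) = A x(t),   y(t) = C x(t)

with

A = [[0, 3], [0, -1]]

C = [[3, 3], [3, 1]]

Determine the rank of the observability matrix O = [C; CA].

2

CA = [[0, 6], [0, 8]]
Observability matrix O = [C; CA] = [[3, 3], [3, 1], [0, 6], [0, 8]]
Take the 2×2 submatrix of O formed by rows 1, 2: [[3, 3], [3, 1]]. Its determinant is 3·1 - 3·3 = 3 - 9 = -6 ≠ 0.
So rank(O) ≥ 2; since O has 2 columns, rank(O) = 2.
rank(O) = 2 = n, so the pair (A, C) is completely observable.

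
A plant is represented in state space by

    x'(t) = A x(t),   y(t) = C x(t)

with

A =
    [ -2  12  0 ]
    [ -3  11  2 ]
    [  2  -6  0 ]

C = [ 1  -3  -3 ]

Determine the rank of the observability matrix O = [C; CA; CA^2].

CA = [[1, -3, -6]]
CA^2 = [[-5, 15, -6]]
Observability matrix O = [C; CA; CA^2] = [[1, -3, -3], [1, -3, -6], [-5, 15, -6]]
The columns c1, c2, c3 of O are linearly dependent: 3·c1 + c2 = 0 (check each entry), so rank(O) ≤ 2.
The 2×2 minor from rows 1, 2, columns 1, 3 is 1·(-6) - (-3)·1 = -6 - (-3) = -3 ≠ 0, so rank(O) = 2.
rank(O) = 2 < n = 3, so the pair (A, C) is not completely observable.

2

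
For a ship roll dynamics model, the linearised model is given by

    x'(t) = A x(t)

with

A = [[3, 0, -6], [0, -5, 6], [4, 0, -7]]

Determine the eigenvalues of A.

det(sI - A) = s^3 - (tr A)s^2 + (M11 + M22 + M33)s - det A, where Mii is the 2×2 principal minor of A obtained by deleting row i and column i.
tr A = 3 + (-5) + (-7) = -9; M11 = (-5)·(-7) - 6·0 = 35 - 0 = 35; M22 = 3·(-7) - (-6)·4 = -21 - (-24) = 3; M33 = 3·(-5) - 0·0 = -15 - 0 = -15; sum of minors = 23.
det A = 3·((-5)·(-7) - 6·0) - 0·(0·(-7) - 6·4) + (-6)·(0·0 - (-5)·4) = 3·35 - 0·(-24) + (-6)·20 = -15.
So p(s) = det(sI - A) = s^3 + 9s^2 + 23s + 15.
Rational-root test: any integer root divides 15. Testing small divisors, s = -1 works: p(-1) = -1 + 9 + (-23) + 15 = 0, so (s + 1) is a factor.
Dividing, p(s) = (s + 1)(s^2 + 8s + 15).
Factor s^2 + 8s + 15: two numbers with sum -8 and product 15 are -3 and -5, so s^2 + 8s + 15 = (s + 3)(s + 5).
Hence p(s) = (s + 1) (s + 3) (s + 5), with roots -5, -3, -1.
All eigenvalues have negative real part, so the system is asymptotically stable.

-5, -3, -1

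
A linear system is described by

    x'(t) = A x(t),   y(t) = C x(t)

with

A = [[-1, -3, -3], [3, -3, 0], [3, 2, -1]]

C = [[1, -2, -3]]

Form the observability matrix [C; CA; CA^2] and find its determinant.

CA = [[-16, -3, 0]]
CA^2 = [[7, 57, 48]]
Observability matrix O = [C; CA; CA^2] = [[1, -2, -3], [-16, -3, 0], [7, 57, 48]]
Expanding along the first row, det(O) = 1·((-3)·48 - 0·57) - (-2)·((-16)·48 - 0·7) + (-3)·((-16)·57 - (-3)·7) = 1·(-144) - (-2)·(-768) + (-3)·(-891) = 993
Since det(O) ≠ 0, rank(O) = 3 and the system is completely observable.

993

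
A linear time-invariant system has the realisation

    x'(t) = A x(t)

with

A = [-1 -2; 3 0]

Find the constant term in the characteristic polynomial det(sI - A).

For a 2×2 matrix, det(sI - A) = s^2 - (tr A)s + det A.
tr A = -1, det A = 6.
So p(s) = s^2 + s + 6.
The constant term is 6.

6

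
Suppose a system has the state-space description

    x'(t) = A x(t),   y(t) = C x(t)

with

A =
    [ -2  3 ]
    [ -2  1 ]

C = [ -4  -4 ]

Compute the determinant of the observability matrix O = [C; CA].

128

CA = [[16, -16]]
Observability matrix O = [C; CA] = [[-4, -4], [16, -16]]
det(O) = (-4)·(-16) - (-4)·16 = 64 - (-64) = 128
Since det(O) ≠ 0, rank(O) = 2 and the system is completely observable.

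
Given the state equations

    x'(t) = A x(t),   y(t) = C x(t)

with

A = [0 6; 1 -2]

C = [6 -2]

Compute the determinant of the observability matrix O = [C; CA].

236

CA = [[-2, 40]]
Observability matrix O = [C; CA] = [[6, -2], [-2, 40]]
det(O) = 6·40 - (-2)·(-2) = 240 - 4 = 236
Since det(O) ≠ 0, rank(O) = 2 and the system is completely observable.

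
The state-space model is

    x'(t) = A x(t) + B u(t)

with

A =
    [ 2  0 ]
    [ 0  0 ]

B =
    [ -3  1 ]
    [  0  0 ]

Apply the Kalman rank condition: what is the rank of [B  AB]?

1

AB = [[-6, 2], [0, 0]]
Controllability matrix C = [B  AB] = [[-3, 1, -6, 2], [0, 0, 0, 0]]
Every column of C is a scalar multiple of column 1 = [-3, 0] (multipliers 1, -1/3, 2, -2/3), so the columns span a one-dimensional space.
C ≠ 0, hence rank(C) = 1.
rank(C) = 1 < n = 2, so the pair (A, B) is not completely controllable.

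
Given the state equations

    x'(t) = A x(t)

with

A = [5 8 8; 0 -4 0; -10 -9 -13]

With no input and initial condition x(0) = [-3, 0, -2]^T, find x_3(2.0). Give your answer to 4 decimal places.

0.0559

det(sI - A) = s^3 - (tr A)s^2 + (M11 + M22 + M33)s - det A, where Mii is the 2×2 principal minor of A obtained by deleting row i and column i.
tr A = 5 + (-4) + (-13) = -12; M11 = (-4)·(-13) - 0·(-9) = 52 - 0 = 52; M22 = 5·(-13) - 8·(-10) = -65 - (-80) = 15; M33 = 5·(-4) - 8·0 = -20 - 0 = -20; sum of minors = 47.
det A = 5·((-4)·(-13) - 0·(-9)) - 8·(0·(-13) - 0·(-10)) + 8·(0·(-9) - (-4)·(-10)) = 5·52 - 8·0 + 8·(-40) = -60.
So p(s) = det(sI - A) = s^3 + 12s^2 + 47s + 60.
Rational-root test: any integer root divides 60. Testing small divisors, s = -3 works: p(-3) = -27 + 108 + (-141) + 60 = 0, so (s + 3) is a factor.
Dividing, p(s) = (s + 3)(s^2 + 9s + 20).
Factor s^2 + 9s + 20: two numbers with sum -9 and product 20 are -4 and -5, so s^2 + 9s + 20 = (s + 4)(s + 5).
Hence p(s) = (s + 3) (s + 4) (s + 5), with roots -5, -4, -3.
The eigenvalues -5, -4, -3 are distinct and real, so A is diagonalisable and x(t) = e^{At} x(0) = V diag(e^{λ_i t}) V^{-1} x(0), where the columns of V are the eigenvectors.
λ = -5: A - (-5)I = [[10, 8, 8], [0, 1, 0], [-10, -9, -8]]. v must be orthogonal to every row; (row 1) × (row 2) = [-8, 0, 10], so take v_1 = [-4, 0, 5]^T.
λ = -4: A - (-4)I = [[9, 8, 8], [0, 0, 0], [-10, -9, -9]]. v must be orthogonal to every row; (row 1) × (row 3) = [0, 1, -1], so take v_2 = [0, 1, -1]^T.
λ = -3: A - (-3)I = [[8, 8, 8], [0, -1, 0], [-10, -9, -10]]. v must be orthogonal to every row; (row 1) × (row 2) = [8, 0, -8], so take v_3 = [1, 0, -1]^T.
V = [v_1 v_2 v_3] = [[-4, 0, 1], [0, 1, 0], [5, -1, -1]] has det V = -1, so V^{-1} = adj(V)/det V = [[1, 1, 1], [0, 1, 0], [5, 4, 4]].
Modal coordinates z(0) = V^{-1} x(0): 1·(-3) + 1·0 + 1·(-2) = -5; 0·(-3) + 1·0 + 0·(-2) = 0; 5·(-3) + 4·0 + 4·(-2) = -23; so z(0) = [-5, 0, -23]^T.
x_3(t) = Σ_i (v_i)_3 · z_i(0) · e^{λ_i t} (row 3 of V times the modal terms).
x_3(2.0) = 5·(-5)·e^{-5·2.0} + (-1)·0·e^{-4·2.0} + (-1)·(-23)·e^{-3·2.0} = (-25)·0.000045 + 0·0.000335 + 23·0.002479 = 0.0559.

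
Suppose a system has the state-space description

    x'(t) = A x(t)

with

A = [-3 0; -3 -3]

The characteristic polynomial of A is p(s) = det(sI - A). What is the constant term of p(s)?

9

For a 2×2 matrix, det(sI - A) = s^2 - (tr A)s + det A.
tr A = -6, det A = 9.
So p(s) = s^2 + 6s + 9.
The constant term is 9.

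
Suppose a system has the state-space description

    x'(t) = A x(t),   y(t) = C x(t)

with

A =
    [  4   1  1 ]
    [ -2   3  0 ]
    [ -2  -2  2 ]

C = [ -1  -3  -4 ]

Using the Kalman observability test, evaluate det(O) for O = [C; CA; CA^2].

-156

CA = [[10, -2, -9]]
CA^2 = [[62, 22, -8]]
Observability matrix O = [C; CA; CA^2] = [[-1, -3, -4], [10, -2, -9], [62, 22, -8]]
Expanding along the first row, det(O) = (-1)·((-2)·(-8) - (-9)·22) - (-3)·(10·(-8) - (-9)·62) + (-4)·(10·22 - (-2)·62) = (-1)·214 - (-3)·478 + (-4)·344 = -156
Since det(O) ≠ 0, rank(O) = 3 and the system is completely observable.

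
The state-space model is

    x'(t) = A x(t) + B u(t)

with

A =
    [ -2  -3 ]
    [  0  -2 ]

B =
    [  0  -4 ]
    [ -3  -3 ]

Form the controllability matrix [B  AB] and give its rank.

AB = [[9, 17], [6, 6]]
Controllability matrix C = [B  AB] = [[0, -4, 9, 17], [-3, -3, 6, 6]]
Take the 2×2 submatrix of C formed by columns 1, 2: [[0, -4], [-3, -3]]. Its determinant is 0·(-3) - (-4)·(-3) = 0 - 12 = -12 ≠ 0.
So rank(C) ≥ 2; since C has 2 rows, rank(C) = 2.
rank(C) = 2 = n, so the pair (A, B) is completely controllable.

2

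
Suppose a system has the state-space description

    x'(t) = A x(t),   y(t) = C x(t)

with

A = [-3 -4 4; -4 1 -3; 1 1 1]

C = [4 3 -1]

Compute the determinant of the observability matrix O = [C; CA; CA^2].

CA = [[-25, -14, 6]]
CA^2 = [[137, 92, -52]]
Observability matrix O = [C; CA; CA^2] = [[4, 3, -1], [-25, -14, 6], [137, 92, -52]]
Expanding along the first row, det(O) = 4·((-14)·(-52) - 6·92) - 3·((-25)·(-52) - 6·137) + (-1)·((-25)·92 - (-14)·137) = 4·176 - 3·478 + (-1)·(-382) = -348
Since det(O) ≠ 0, rank(O) = 3 and the system is completely observable.

-348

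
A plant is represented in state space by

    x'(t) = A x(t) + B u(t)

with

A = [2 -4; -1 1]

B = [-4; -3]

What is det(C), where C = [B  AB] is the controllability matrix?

AB = [[4], [1]]
Controllability matrix C = [B  AB] = [[-4, 4], [-3, 1]]
det(C) = (-4)·1 - 4·(-3) = -4 - (-12) = 8
Since det(C) ≠ 0, rank(C) = 2 and the system is completely controllable.

8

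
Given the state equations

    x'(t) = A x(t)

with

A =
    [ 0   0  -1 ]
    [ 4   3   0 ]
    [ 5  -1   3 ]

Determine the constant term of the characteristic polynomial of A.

Expand det(sI - A) for the 3×3 matrix.
p(s) = s^3 - 6s^2 + 14s - 19.
(Check: constant term = det(-A) = (-1)^3 det A = -19; coefficient of s^2 = -tr A = -6.)
The constant term is -19.

-19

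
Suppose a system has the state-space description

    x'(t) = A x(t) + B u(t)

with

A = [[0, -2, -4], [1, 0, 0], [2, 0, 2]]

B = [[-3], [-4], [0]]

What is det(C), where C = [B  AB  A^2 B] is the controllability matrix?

AB = [[8], [-3], [-6]]
A^2B = [[30], [8], [4]]
Controllability matrix C = [B  AB  A^2B] = [[-3, 8, 30], [-4, -3, 8], [0, -6, 4]]
Expanding along the first row, det(C) = (-3)·((-3)·4 - 8·(-6)) - 8·((-4)·4 - 8·0) + 30·((-4)·(-6) - (-3)·0) = (-3)·36 - 8·(-16) + 30·24 = 740
Since det(C) ≠ 0, rank(C) = 3 and the system is completely controllable.

740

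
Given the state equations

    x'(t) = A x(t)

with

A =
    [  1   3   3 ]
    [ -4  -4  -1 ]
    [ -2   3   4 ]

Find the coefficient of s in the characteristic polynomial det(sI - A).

5

Expand det(sI - A) for the 3×3 matrix.
p(s) = s^3 - s^2 + 5s + 19.
(Check: constant term = det(-A) = (-1)^3 det A = 19; coefficient of s^2 = -tr A = -1.)
The coefficient of s is 5.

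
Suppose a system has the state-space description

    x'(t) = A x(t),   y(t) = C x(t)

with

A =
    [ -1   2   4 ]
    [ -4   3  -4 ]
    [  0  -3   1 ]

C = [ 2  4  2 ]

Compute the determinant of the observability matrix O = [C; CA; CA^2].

-10176

CA = [[-18, 10, -6]]
CA^2 = [[-22, 12, -118]]
Observability matrix O = [C; CA; CA^2] = [[2, 4, 2], [-18, 10, -6], [-22, 12, -118]]
Expanding along the first row, det(O) = 2·(10·(-118) - (-6)·12) - 4·((-18)·(-118) - (-6)·(-22)) + 2·((-18)·12 - 10·(-22)) = 2·(-1108) - 4·1992 + 2·4 = -10176
Since det(O) ≠ 0, rank(O) = 3 and the system is completely observable.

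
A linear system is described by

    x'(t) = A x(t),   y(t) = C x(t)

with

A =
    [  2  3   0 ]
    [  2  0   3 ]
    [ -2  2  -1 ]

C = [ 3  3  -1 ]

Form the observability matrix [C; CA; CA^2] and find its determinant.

-2145

CA = [[14, 7, 10]]
CA^2 = [[22, 62, 11]]
Observability matrix O = [C; CA; CA^2] = [[3, 3, -1], [14, 7, 10], [22, 62, 11]]
Expanding along the first row, det(O) = 3·(7·11 - 10·62) - 3·(14·11 - 10·22) + (-1)·(14·62 - 7·22) = 3·(-543) - 3·(-66) + (-1)·714 = -2145
Since det(O) ≠ 0, rank(O) = 3 and the system is completely observable.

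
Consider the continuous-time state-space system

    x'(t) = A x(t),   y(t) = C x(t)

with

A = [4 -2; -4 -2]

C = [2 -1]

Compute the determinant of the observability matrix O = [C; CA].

8

CA = [[12, -2]]
Observability matrix O = [C; CA] = [[2, -1], [12, -2]]
det(O) = 2·(-2) - (-1)·12 = -4 - (-12) = 8
Since det(O) ≠ 0, rank(O) = 2 and the system is completely observable.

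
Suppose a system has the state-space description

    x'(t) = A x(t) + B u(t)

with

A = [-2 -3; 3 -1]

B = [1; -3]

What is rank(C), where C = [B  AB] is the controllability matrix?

2

AB = [[7], [6]]
Controllability matrix C = [B  AB] = [[1, 7], [-3, 6]]
det(C) = 1·6 - 7·(-3) = 6 - (-21) = 27 ≠ 0, so rank(C) = 2.
rank(C) = 2 = n, so the pair (A, B) is completely controllable.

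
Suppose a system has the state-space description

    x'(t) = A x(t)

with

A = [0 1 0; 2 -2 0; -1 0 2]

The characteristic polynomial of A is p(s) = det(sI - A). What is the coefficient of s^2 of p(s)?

0

Expand det(sI - A) for the 3×3 matrix.
p(s) = s^3 - 6s + 4.
(Check: constant term = det(-A) = (-1)^3 det A = 4; coefficient of s^2 = -tr A = 0.)
The coefficient of s^2 is 0.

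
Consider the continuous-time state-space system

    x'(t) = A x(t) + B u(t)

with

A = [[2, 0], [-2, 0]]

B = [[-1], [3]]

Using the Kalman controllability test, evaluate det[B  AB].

4

AB = [[-2], [2]]
Controllability matrix C = [B  AB] = [[-1, -2], [3, 2]]
det(C) = (-1)·2 - (-2)·3 = -2 - (-6) = 4
Since det(C) ≠ 0, rank(C) = 2 and the system is completely controllable.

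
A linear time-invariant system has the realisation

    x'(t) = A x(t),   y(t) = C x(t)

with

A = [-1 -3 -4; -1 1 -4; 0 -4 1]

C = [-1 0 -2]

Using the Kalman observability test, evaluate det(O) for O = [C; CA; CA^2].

242

CA = [[1, 11, 2]]
CA^2 = [[-12, 0, -46]]
Observability matrix O = [C; CA; CA^2] = [[-1, 0, -2], [1, 11, 2], [-12, 0, -46]]
Expanding along the first row, det(O) = (-1)·(11·(-46) - 2·0) - 0·(1·(-46) - 2·(-12)) + (-2)·(1·0 - 11·(-12)) = (-1)·(-506) - 0·(-22) + (-2)·132 = 242
Since det(O) ≠ 0, rank(O) = 3 and the system is completely observable.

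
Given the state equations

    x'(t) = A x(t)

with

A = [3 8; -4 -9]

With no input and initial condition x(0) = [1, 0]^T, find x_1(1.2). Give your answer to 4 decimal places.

0.5999

det(sI - A) = s^2 - (tr A)s + det A, with tr A = 3 + (-9) = -6 and det A = 3·(-9) - 8·(-4) = -27 - (-32) = 5.
So p(s) = det(sI - A) = s^2 + 6s + 5.
Factor s^2 + 6s + 5: two numbers with sum -6 and product 5 are -1 and -5, so s^2 + 6s + 5 = (s + 1)(s + 5).
Hence p(s) = (s + 1) (s + 5), with roots -5, -1.
The eigenvalues -5, -1 are distinct and real, so A is diagonalisable and x(t) = e^{At} x(0) = V diag(e^{λ_i t}) V^{-1} x(0), where the columns of V are the eigenvectors.
λ = -5: A - (-5)I = [[8, 8], [-4, -4]]. Row 1 gives 8·v1 + 8·v2 = 0, so take v_1 = [1, -1]^T.
λ = -1: A - (-1)I = [[4, 8], [-4, -8]]. Row 1 gives 4·v1 + 8·v2 = 0, so take v_2 = [-2, 1]^T.
V = [v_1 v_2] = [[1, -2], [-1, 1]] has det V = -1, so V^{-1} = adj(V)/det V = [[-1, -2], [-1, -1]].
Modal coordinates z(0) = V^{-1} x(0): (-1)·1 + (-2)·0 = -1; (-1)·1 + (-1)·0 = -1; so z(0) = [-1, -1]^T.
x_1(t) = Σ_i (v_i)_1 · z_i(0) · e^{λ_i t} (row 1 of V times the modal terms).
x_1(1.2) = 1·(-1)·e^{-5·1.2} + (-2)·(-1)·e^{-1·1.2} = (-1)·0.002479 + 2·0.301194 = 0.5999.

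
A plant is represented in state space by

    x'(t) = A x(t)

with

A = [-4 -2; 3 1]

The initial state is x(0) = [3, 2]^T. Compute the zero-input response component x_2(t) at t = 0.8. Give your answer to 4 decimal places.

det(sI - A) = s^2 - (tr A)s + det A, with tr A = (-4) + 1 = -3 and det A = (-4)·1 - (-2)·3 = -4 - (-6) = 2.
So p(s) = det(sI - A) = s^2 + 3s + 2.
Factor s^2 + 3s + 2: two numbers with sum -3 and product 2 are -1 and -2, so s^2 + 3s + 2 = (s + 1)(s + 2).
Hence p(s) = (s + 1) (s + 2), with roots -2, -1.
The eigenvalues -2, -1 are distinct and real, so A is diagonalisable and x(t) = e^{At} x(0) = V diag(e^{λ_i t}) V^{-1} x(0), where the columns of V are the eigenvectors.
λ = -2: A - (-2)I = [[-2, -2], [3, 3]]. Row 1 gives (-2)·v1 + (-2)·v2 = 0, so take v_1 = [-1, 1]^T.
λ = -1: A - (-1)I = [[-3, -2], [3, 2]]. Row 1 gives (-3)·v1 + (-2)·v2 = 0, so take v_2 = [-2, 3]^T.
V = [v_1 v_2] = [[-1, -2], [1, 3]] has det V = -1, so V^{-1} = adj(V)/det V = [[-3, -2], [1, 1]].
Modal coordinates z(0) = V^{-1} x(0): (-3)·3 + (-2)·2 = -13; 1·3 + 1·2 = 5; so z(0) = [-13, 5]^T.
x_2(t) = Σ_i (v_i)_2 · z_i(0) · e^{λ_i t} (row 2 of V times the modal terms).
x_2(0.8) = 1·(-13)·e^{-2·0.8} + 3·5·e^{-1·0.8} = (-13)·0.201897 + 15·0.449329 = 4.1153.

4.1153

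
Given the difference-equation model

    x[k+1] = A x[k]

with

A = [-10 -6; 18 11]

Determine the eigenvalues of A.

det(zI - A) = z^2 - (tr A)z + det A, with tr A = (-10) + 11 = 1 and det A = (-10)·11 - (-6)·18 = -110 - (-108) = -2.
So p(z) = det(zI - A) = z^2 - z - 2.
Factor z^2 - z - 2: two numbers with sum 1 and product -2 are 2 and -1, so z^2 - z - 2 = (z - 2)(z + 1).
Hence p(z) = (z - 2) (z + 1), with roots -1, 2.

-1, 2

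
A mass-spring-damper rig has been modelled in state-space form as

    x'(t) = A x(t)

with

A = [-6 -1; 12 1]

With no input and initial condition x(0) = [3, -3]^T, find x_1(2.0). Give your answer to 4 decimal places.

-0.0876

det(sI - A) = s^2 - (tr A)s + det A, with tr A = (-6) + 1 = -5 and det A = (-6)·1 - (-1)·12 = -6 - (-12) = 6.
So p(s) = det(sI - A) = s^2 + 5s + 6.
Factor s^2 + 5s + 6: two numbers with sum -5 and product 6 are -2 and -3, so s^2 + 5s + 6 = (s + 2)(s + 3).
Hence p(s) = (s + 2) (s + 3), with roots -3, -2.
The eigenvalues -3, -2 are distinct and real, so A is diagonalisable and x(t) = e^{At} x(0) = V diag(e^{λ_i t}) V^{-1} x(0), where the columns of V are the eigenvectors.
λ = -3: A - (-3)I = [[-3, -1], [12, 4]]. Row 1 gives (-3)·v1 + (-1)·v2 = 0, so take v_1 = [-1, 3]^T.
λ = -2: A - (-2)I = [[-4, -1], [12, 3]]. Row 1 gives (-4)·v1 + (-1)·v2 = 0, so take v_2 = [-1, 4]^T.
V = [v_1 v_2] = [[-1, -1], [3, 4]] has det V = -1, so V^{-1} = adj(V)/det V = [[-4, -1], [3, 1]].
Modal coordinates z(0) = V^{-1} x(0): (-4)·3 + (-1)·(-3) = -9; 3·3 + 1·(-3) = 6; so z(0) = [-9, 6]^T.
x_1(t) = Σ_i (v_i)_1 · z_i(0) · e^{λ_i t} (row 1 of V times the modal terms).
x_1(2.0) = (-1)·(-9)·e^{-3·2.0} + (-1)·6·e^{-2·2.0} = 9·0.002479 + (-6)·0.018316 = -0.0876.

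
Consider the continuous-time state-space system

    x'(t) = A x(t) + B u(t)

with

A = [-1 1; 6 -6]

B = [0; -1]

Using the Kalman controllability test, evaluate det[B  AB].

-1

AB = [[-1], [6]]
Controllability matrix C = [B  AB] = [[0, -1], [-1, 6]]
det(C) = 0·6 - (-1)·(-1) = 0 - 1 = -1
Since det(C) ≠ 0, rank(C) = 2 and the system is completely controllable.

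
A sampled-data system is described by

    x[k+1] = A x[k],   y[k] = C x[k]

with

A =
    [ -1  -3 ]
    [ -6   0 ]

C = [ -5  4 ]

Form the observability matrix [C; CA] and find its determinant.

CA = [[-19, 15]]
Observability matrix O = [C; CA] = [[-5, 4], [-19, 15]]
det(O) = (-5)·15 - 4·(-19) = -75 - (-76) = 1
Since det(O) ≠ 0, rank(O) = 2 and the system is completely observable.

1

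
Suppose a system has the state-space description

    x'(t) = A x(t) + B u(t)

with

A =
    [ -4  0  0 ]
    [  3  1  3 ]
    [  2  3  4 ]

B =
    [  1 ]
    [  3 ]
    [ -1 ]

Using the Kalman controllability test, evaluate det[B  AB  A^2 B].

783

AB = [[-4], [3], [7]]
A^2B = [[16], [12], [29]]
Controllability matrix C = [B  AB  A^2B] = [[1, -4, 16], [3, 3, 12], [-1, 7, 29]]
Expanding along the first row, det(C) = 1·(3·29 - 12·7) - (-4)·(3·29 - 12·(-1)) + 16·(3·7 - 3·(-1)) = 1·3 - (-4)·99 + 16·24 = 783
Since det(C) ≠ 0, rank(C) = 3 and the system is completely controllable.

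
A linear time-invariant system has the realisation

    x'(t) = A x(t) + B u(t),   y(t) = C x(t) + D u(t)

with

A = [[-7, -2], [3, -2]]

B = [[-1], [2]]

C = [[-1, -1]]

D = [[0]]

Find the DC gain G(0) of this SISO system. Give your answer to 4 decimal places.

-0.2500

G(0) = C(-A)^{-1}B + D = -C A^{-1} B + D.
det A = 20, so A^{-1} = (1/20)·adj(A) = [[-1/10, 1/10], [-3/20, -7/20]]
A^{-1} B = [3/10, -11/20]^T
C A^{-1} B = 1/4
G(0) = D - C A^{-1} B = 0 - (1/4) = -1/4 ≈ -0.2500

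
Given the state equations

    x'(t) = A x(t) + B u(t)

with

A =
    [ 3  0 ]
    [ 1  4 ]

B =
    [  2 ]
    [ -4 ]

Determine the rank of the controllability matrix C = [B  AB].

2

AB = [[6], [-14]]
Controllability matrix C = [B  AB] = [[2, 6], [-4, -14]]
det(C) = 2·(-14) - 6·(-4) = -28 - (-24) = -4 ≠ 0, so rank(C) = 2.
rank(C) = 2 = n, so the pair (A, B) is completely controllable.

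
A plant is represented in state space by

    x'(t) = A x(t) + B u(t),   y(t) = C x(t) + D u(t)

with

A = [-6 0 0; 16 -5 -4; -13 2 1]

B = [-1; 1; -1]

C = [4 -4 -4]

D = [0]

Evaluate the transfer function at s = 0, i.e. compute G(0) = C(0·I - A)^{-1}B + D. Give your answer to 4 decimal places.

0.0000

G(0) = C(-A)^{-1}B + D = -C A^{-1} B + D.
det A = -18, so A^{-1} = (1/-18)·adj(A) = [[-1/6, 0, 0], [-2, 1/3, 4/3], [11/6, -2/3, -5/3]]
A^{-1} B = [1/6, 1, -5/6]^T
C A^{-1} B = 0
G(0) = D - C A^{-1} B = 0 - (0) = 0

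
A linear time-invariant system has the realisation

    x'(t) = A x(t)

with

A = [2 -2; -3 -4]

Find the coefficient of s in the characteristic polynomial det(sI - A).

For a 2×2 matrix, det(sI - A) = s^2 - (tr A)s + det A.
tr A = -2, det A = -14.
So p(s) = s^2 + 2s - 14.
The coefficient of s is 2.

2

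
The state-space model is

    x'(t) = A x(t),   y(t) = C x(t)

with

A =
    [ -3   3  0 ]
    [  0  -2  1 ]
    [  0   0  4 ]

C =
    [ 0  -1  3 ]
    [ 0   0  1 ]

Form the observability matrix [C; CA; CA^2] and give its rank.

CA = [[0, 2, 11], [0, 0, 4]]
CA^2 = [[0, -4, 46], [0, 0, 16]]
Observability matrix O = [C; CA; CA^2] = [[0, -1, 3], [0, 0, 1], [0, 2, 11], [0, 0, 4], [0, -4, 46], [0, 0, 16]]
Column 1 of O is identically zero, so rank(O) ≤ 2.
The 2×2 minor from rows 1, 2, columns 2, 3 is (-1)·1 - 3·0 = -1 - 0 = -1 ≠ 0, so rank(O) = 2.
rank(O) = 2 < n = 3, so the pair (A, C) is not completely observable.

2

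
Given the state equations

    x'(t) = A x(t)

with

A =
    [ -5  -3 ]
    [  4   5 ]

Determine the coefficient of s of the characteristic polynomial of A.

For a 2×2 matrix, det(sI - A) = s^2 - (tr A)s + det A.
tr A = 0, det A = -13.
So p(s) = s^2 - 13.
The coefficient of s is 0.

0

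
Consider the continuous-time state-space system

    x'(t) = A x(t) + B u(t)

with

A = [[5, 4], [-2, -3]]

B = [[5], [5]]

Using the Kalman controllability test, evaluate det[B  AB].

AB = [[45], [-25]]
Controllability matrix C = [B  AB] = [[5, 45], [5, -25]]
det(C) = 5·(-25) - 45·5 = -125 - 225 = -350
Since det(C) ≠ 0, rank(C) = 2 and the system is completely controllable.

-350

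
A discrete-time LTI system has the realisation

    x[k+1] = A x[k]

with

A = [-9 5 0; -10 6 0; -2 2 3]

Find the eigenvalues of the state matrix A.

det(zI - A) = z^3 - (tr A)z^2 + (M11 + M22 + M33)z - det A, where Mii is the 2×2 principal minor of A obtained by deleting row i and column i.
tr A = (-9) + 6 + 3 = 0; M11 = 6·3 - 0·2 = 18 - 0 = 18; M22 = (-9)·3 - 0·(-2) = -27 - 0 = -27; M33 = (-9)·6 - 5·(-10) = -54 - (-50) = -4; sum of minors = -13.
det A = (-9)·(6·3 - 0·2) - 5·((-10)·3 - 0·(-2)) + 0·((-10)·2 - 6·(-2)) = (-9)·18 - 5·(-30) + 0·(-8) = -12.
So p(z) = det(zI - A) = z^3 - 13z + 12.
Rational-root test: any integer root divides 12. Testing small divisors, z = 1 works: p(1) = 1 + 0 + (-13) + 12 = 0, so (z - 1) is a factor.
Dividing, p(z) = (z - 1)(z^2 + z - 12).
Factor z^2 + z - 12: two numbers with sum -1 and product -12 are 3 and -4, so z^2 + z - 12 = (z - 3)(z + 4).
Hence p(z) = (z - 3) (z - 1) (z + 4), with roots -4, 1, 3.

-4, 1, 3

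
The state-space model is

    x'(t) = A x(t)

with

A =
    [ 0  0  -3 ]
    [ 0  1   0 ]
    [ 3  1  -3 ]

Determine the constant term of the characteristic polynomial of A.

Expand det(sI - A) for the 3×3 matrix.
p(s) = s^3 + 2s^2 + 6s - 9.
(Check: constant term = det(-A) = (-1)^3 det A = -9; coefficient of s^2 = -tr A = 2.)
The constant term is -9.

-9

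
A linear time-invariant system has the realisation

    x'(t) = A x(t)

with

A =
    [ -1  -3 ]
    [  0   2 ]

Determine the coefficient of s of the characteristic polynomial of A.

For a 2×2 matrix, det(sI - A) = s^2 - (tr A)s + det A.
tr A = 1, det A = -2.
So p(s) = s^2 - s - 2.
The coefficient of s is -1.

-1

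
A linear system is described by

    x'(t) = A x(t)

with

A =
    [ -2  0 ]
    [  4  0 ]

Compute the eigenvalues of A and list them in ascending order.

-2, 0

det(sI - A) = s^2 - (tr A)s + det A, with tr A = (-2) + 0 = -2 and det A = (-2)·0 - 0·4 = 0 - 0 = 0.
So p(s) = det(sI - A) = s^2 + 2s.
Factor s^2 + 2s: two numbers with sum -2 and product 0 are 0 and -2, so s^2 + 2s = s(s + 2).
Hence p(s) = s (s + 2), with roots -2, 0.
At least one eigenvalue has non-negative real part, so the system is not asymptotically stable.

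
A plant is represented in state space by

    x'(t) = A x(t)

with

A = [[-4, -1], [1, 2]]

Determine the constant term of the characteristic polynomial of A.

For a 2×2 matrix, det(sI - A) = s^2 - (tr A)s + det A.
tr A = -2, det A = -7.
So p(s) = s^2 + 2s - 7.
The constant term is -7.

-7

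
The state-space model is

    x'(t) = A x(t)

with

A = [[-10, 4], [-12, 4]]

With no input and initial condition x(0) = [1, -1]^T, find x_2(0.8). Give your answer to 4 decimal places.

det(sI - A) = s^2 - (tr A)s + det A, with tr A = (-10) + 4 = -6 and det A = (-10)·4 - 4·(-12) = -40 - (-48) = 8.
So p(s) = det(sI - A) = s^2 + 6s + 8.
Factor s^2 + 6s + 8: two numbers with sum -6 and product 8 are -2 and -4, so s^2 + 6s + 8 = (s + 2)(s + 4).
Hence p(s) = (s + 2) (s + 4), with roots -4, -2.
The eigenvalues -4, -2 are distinct and real, so A is diagonalisable and x(t) = e^{At} x(0) = V diag(e^{λ_i t}) V^{-1} x(0), where the columns of V are the eigenvectors.
λ = -4: A - (-4)I = [[-6, 4], [-12, 8]]. Row 1 gives (-6)·v1 + 4·v2 = 0, so take v_1 = [-2, -3]^T.
λ = -2: A - (-2)I = [[-8, 4], [-12, 6]]. Row 1 gives (-8)·v1 + 4·v2 = 0, so take v_2 = [-1, -2]^T.
V = [v_1 v_2] = [[-2, -1], [-3, -2]] has det V = 1, so V^{-1} = adj(V)/det V = [[-2, 1], [3, -2]].
Modal coordinates z(0) = V^{-1} x(0): (-2)·1 + 1·(-1) = -3; 3·1 + (-2)·(-1) = 5; so z(0) = [-3, 5]^T.
x_2(t) = Σ_i (v_i)_2 · z_i(0) · e^{λ_i t} (row 2 of V times the modal terms).
x_2(0.8) = (-3)·(-3)·e^{-4·0.8} + (-2)·5·e^{-2·0.8} = 9·0.040762 + (-10)·0.201897 = -1.6521.

-1.6521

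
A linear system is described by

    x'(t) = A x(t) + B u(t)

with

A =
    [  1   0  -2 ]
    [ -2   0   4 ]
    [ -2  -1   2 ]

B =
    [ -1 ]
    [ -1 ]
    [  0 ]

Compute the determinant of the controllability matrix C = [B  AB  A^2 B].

45

AB = [[-1], [2], [3]]
A^2B = [[-7], [14], [6]]
Controllability matrix C = [B  AB  A^2B] = [[-1, -1, -7], [-1, 2, 14], [0, 3, 6]]
Expanding along the first row, det(C) = (-1)·(2·6 - 14·3) - (-1)·((-1)·6 - 14·0) + (-7)·((-1)·3 - 2·0) = (-1)·(-30) - (-1)·(-6) + (-7)·(-3) = 45
Since det(C) ≠ 0, rank(C) = 3 and the system is completely controllable.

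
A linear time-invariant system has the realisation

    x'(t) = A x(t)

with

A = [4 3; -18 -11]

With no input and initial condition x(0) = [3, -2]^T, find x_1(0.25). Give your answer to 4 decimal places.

3.0997

det(sI - A) = s^2 - (tr A)s + det A, with tr A = 4 + (-11) = -7 and det A = 4·(-11) - 3·(-18) = -44 - (-54) = 10.
So p(s) = det(sI - A) = s^2 + 7s + 10.
Factor s^2 + 7s + 10: two numbers with sum -7 and product 10 are -2 and -5, so s^2 + 7s + 10 = (s + 2)(s + 5).
Hence p(s) = (s + 2) (s + 5), with roots -5, -2.
The eigenvalues -5, -2 are distinct and real, so A is diagonalisable and x(t) = e^{At} x(0) = V diag(e^{λ_i t}) V^{-1} x(0), where the columns of V are the eigenvectors.
λ = -5: A - (-5)I = [[9, 3], [-18, -6]]. Row 1 gives 9·v1 + 3·v2 = 0, so take v_1 = [-1, 3]^T.
λ = -2: A - (-2)I = [[6, 3], [-18, -9]]. Row 1 gives 6·v1 + 3·v2 = 0, so take v_2 = [1, -2]^T.
V = [v_1 v_2] = [[-1, 1], [3, -2]] has det V = -1, so V^{-1} = adj(V)/det V = [[2, 1], [3, 1]].
Modal coordinates z(0) = V^{-1} x(0): 2·3 + 1·(-2) = 4; 3·3 + 1·(-2) = 7; so z(0) = [4, 7]^T.
x_1(t) = Σ_i (v_i)_1 · z_i(0) · e^{λ_i t} (row 1 of V times the modal terms).
x_1(0.25) = (-1)·4·e^{-5·0.25} + 1·7·e^{-2·0.25} = (-4)·0.286505 + 7·0.606531 = 3.0997.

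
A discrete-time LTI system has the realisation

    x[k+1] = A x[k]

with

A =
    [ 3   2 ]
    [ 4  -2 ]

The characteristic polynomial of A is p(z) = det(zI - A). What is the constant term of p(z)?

-14

For a 2×2 matrix, det(zI - A) = z^2 - (tr A)z + det A.
tr A = 1, det A = -14.
So p(z) = z^2 - z - 14.
The constant term is -14.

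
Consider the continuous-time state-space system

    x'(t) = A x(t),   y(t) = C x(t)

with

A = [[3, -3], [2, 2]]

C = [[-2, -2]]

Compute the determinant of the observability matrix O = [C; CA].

CA = [[-10, 2]]
Observability matrix O = [C; CA] = [[-2, -2], [-10, 2]]
det(O) = (-2)·2 - (-2)·(-10) = -4 - 20 = -24
Since det(O) ≠ 0, rank(O) = 2 and the system is completely observable.

-24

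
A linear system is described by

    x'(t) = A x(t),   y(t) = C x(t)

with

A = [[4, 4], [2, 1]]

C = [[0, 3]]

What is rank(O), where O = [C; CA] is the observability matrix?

2

CA = [[6, 3]]
Observability matrix O = [C; CA] = [[0, 3], [6, 3]]
det(O) = 0·3 - 3·6 = 0 - 18 = -18 ≠ 0, so rank(O) = 2.
rank(O) = 2 = n, so the pair (A, C) is completely observable.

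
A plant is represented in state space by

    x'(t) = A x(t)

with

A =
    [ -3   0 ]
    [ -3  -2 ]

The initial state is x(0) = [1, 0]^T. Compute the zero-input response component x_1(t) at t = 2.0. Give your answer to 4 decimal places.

0.0025

det(sI - A) = s^2 - (tr A)s + det A, with tr A = (-3) + (-2) = -5 and det A = (-3)·(-2) - 0·(-3) = 6 - 0 = 6.
So p(s) = det(sI - A) = s^2 + 5s + 6.
Factor s^2 + 5s + 6: two numbers with sum -5 and product 6 are -2 and -3, so s^2 + 5s + 6 = (s + 2)(s + 3).
Hence p(s) = (s + 2) (s + 3), with roots -3, -2.
The eigenvalues -3, -2 are distinct and real, so A is diagonalisable and x(t) = e^{At} x(0) = V diag(e^{λ_i t}) V^{-1} x(0), where the columns of V are the eigenvectors.
λ = -3: A - (-3)I = [[0, 0], [-3, 1]]. Row 2 gives (-3)·v1 + 1·v2 = 0, so take v_1 = [1, 3]^T.
λ = -2: A - (-2)I = [[-1, 0], [-3, 0]]. Row 1 gives (-1)·v1 + 0·v2 = 0, so take v_2 = [0, -1]^T.
V = [v_1 v_2] = [[1, 0], [3, -1]] has det V = -1, so V^{-1} = adj(V)/det V = [[1, 0], [3, -1]].
Modal coordinates z(0) = V^{-1} x(0): 1·1 + 0·0 = 1; 3·1 + (-1)·0 = 3; so z(0) = [1, 3]^T.
x_1(t) = Σ_i (v_i)_1 · z_i(0) · e^{λ_i t} (row 1 of V times the modal terms).
x_1(2.0) = 1·1·e^{-3·2.0} + 0·3·e^{-2·2.0} = 1·0.002479 + 0·0.018316 = 0.0025.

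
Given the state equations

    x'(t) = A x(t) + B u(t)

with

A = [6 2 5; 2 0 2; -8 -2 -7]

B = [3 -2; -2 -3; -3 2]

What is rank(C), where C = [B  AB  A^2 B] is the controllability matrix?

2

AB = [[-1, -8], [0, 0], [1, 8]]
A^2B = [[-1, -8], [0, 0], [1, 8]]
Controllability matrix C = [B  AB  A^2B] = [[3, -2, -1, -8, -1, -8], [-2, -3, 0, 0, 0, 0], [-3, 2, 1, 8, 1, 8]]
The rows r1, r2, r3 of C are linearly dependent: r1 + r3 = 0 (check each entry), so rank(C) ≤ 2.
The 2×2 minor from rows 1, 2, columns 1, 2 is 3·(-3) - (-2)·(-2) = -9 - 4 = -13 ≠ 0, so rank(C) = 2.
rank(C) = 2 < n = 3, so the pair (A, B) is not completely controllable.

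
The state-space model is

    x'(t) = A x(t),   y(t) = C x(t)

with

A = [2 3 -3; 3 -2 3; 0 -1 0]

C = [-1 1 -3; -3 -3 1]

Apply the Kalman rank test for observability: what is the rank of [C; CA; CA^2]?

CA = [[1, -2, 6], [-15, -4, 0]]
CA^2 = [[-4, 1, -9], [-42, -37, 33]]
Observability matrix O = [C; CA; CA^2] = [[-1, 1, -3], [-3, -3, 1], [1, -2, 6], [-15, -4, 0], [-4, 1, -9], [-42, -37, 33]]
Take the 3×3 submatrix of O formed by rows 1, 2, 3: [[-1, 1, -3], [-3, -3, 1], [1, -2, 6]]. Its determinant is (-1)·((-3)·6 - 1·(-2)) - 1·((-3)·6 - 1·1) + (-3)·((-3)·(-2) - (-3)·1) = (-1)·(-16) - 1·(-19) + (-3)·9 = 8 ≠ 0.
So rank(O) ≥ 3; since O has 3 columns, rank(O) = 3.
rank(O) = 3 = n, so the pair (A, C) is completely observable.

3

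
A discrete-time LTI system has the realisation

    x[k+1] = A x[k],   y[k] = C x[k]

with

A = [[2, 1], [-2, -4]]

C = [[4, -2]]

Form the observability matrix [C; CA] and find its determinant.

CA = [[12, 12]]
Observability matrix O = [C; CA] = [[4, -2], [12, 12]]
det(O) = 4·12 - (-2)·12 = 48 - (-24) = 72
Since det(O) ≠ 0, rank(O) = 2 and the system is completely observable.

72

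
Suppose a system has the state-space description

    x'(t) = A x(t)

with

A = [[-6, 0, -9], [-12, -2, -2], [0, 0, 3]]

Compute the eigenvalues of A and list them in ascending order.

det(sI - A) = s^3 - (tr A)s^2 + (M11 + M22 + M33)s - det A, where Mii is the 2×2 principal minor of A obtained by deleting row i and column i.
tr A = (-6) + (-2) + 3 = -5; M11 = (-2)·3 - (-2)·0 = -6 - 0 = -6; M22 = (-6)·3 - (-9)·0 = -18 - 0 = -18; M33 = (-6)·(-2) - 0·(-12) = 12 - 0 = 12; sum of minors = -12.
det A = (-6)·((-2)·3 - (-2)·0) - 0·((-12)·3 - (-2)·0) + (-9)·((-12)·0 - (-2)·0) = (-6)·(-6) - 0·(-36) + (-9)·0 = 36.
So p(s) = det(sI - A) = s^3 + 5s^2 - 12s - 36.
Rational-root test: any integer root divides -36. Testing small divisors, s = -2 works: p(-2) = -8 + 20 + 24 + (-36) = 0, so (s + 2) is a factor.
Dividing, p(s) = (s + 2)(s^2 + 3s - 18).
Factor s^2 + 3s - 18: two numbers with sum -3 and product -18 are 3 and -6, so s^2 + 3s - 18 = (s - 3)(s + 6).
Hence p(s) = (s - 3) (s + 2) (s + 6), with roots -6, -2, 3.
At least one eigenvalue has non-negative real part, so the system is not asymptotically stable.

-6, -2, 3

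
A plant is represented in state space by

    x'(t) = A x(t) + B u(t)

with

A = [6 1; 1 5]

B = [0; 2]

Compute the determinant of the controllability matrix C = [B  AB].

-4

AB = [[2], [10]]
Controllability matrix C = [B  AB] = [[0, 2], [2, 10]]
det(C) = 0·10 - 2·2 = 0 - 4 = -4
Since det(C) ≠ 0, rank(C) = 2 and the system is completely controllable.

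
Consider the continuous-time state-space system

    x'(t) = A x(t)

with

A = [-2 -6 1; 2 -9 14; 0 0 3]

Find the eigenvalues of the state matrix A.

det(sI - A) = s^3 - (tr A)s^2 + (M11 + M22 + M33)s - det A, where Mii is the 2×2 principal minor of A obtained by deleting row i and column i.
tr A = (-2) + (-9) + 3 = -8; M11 = (-9)·3 - 14·0 = -27 - 0 = -27; M22 = (-2)·3 - 1·0 = -6 - 0 = -6; M33 = (-2)·(-9) - (-6)·2 = 18 - (-12) = 30; sum of minors = -3.
det A = (-2)·((-9)·3 - 14·0) - (-6)·(2·3 - 14·0) + 1·(2·0 - (-9)·0) = (-2)·(-27) - (-6)·6 + 1·0 = 90.
So p(s) = det(sI - A) = s^3 + 8s^2 - 3s - 90.
Rational-root test: any integer root divides -90. Testing small divisors, s = 3 works: p(3) = 27 + 72 + (-9) + (-90) = 0, so (s - 3) is a factor.
Dividing, p(s) = (s - 3)(s^2 + 11s + 30).
Factor s^2 + 11s + 30: two numbers with sum -11 and product 30 are -5 and -6, so s^2 + 11s + 30 = (s + 5)(s + 6).
Hence p(s) = (s - 3) (s + 5) (s + 6), with roots -6, -5, 3.
At least one eigenvalue has non-negative real part, so the system is not asymptotically stable.

-6, -5, 3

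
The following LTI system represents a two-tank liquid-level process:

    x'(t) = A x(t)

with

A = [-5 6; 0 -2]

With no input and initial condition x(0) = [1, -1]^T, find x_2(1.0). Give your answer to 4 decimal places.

-0.1353

det(sI - A) = s^2 - (tr A)s + det A, with tr A = (-5) + (-2) = -7 and det A = (-5)·(-2) - 6·0 = 10 - 0 = 10.
So p(s) = det(sI - A) = s^2 + 7s + 10.
Factor s^2 + 7s + 10: two numbers with sum -7 and product 10 are -2 and -5, so s^2 + 7s + 10 = (s + 2)(s + 5).
Hence p(s) = (s + 2) (s + 5), with roots -5, -2.
The eigenvalues -5, -2 are distinct and real, so A is diagonalisable and x(t) = e^{At} x(0) = V diag(e^{λ_i t}) V^{-1} x(0), where the columns of V are the eigenvectors.
λ = -5: A - (-5)I = [[0, 6], [0, 3]]. Row 1 gives 0·v1 + 6·v2 = 0, so take v_1 = [-1, 0]^T.
λ = -2: A - (-2)I = [[-3, 6], [0, 0]]. Row 1 gives (-3)·v1 + 6·v2 = 0, so take v_2 = [-2, -1]^T.
V = [v_1 v_2] = [[-1, -2], [0, -1]] has det V = 1, so V^{-1} = adj(V)/det V = [[-1, 2], [0, -1]].
Modal coordinates z(0) = V^{-1} x(0): (-1)·1 + 2·(-1) = -3; 0·1 + (-1)·(-1) = 1; so z(0) = [-3, 1]^T.
x_2(t) = Σ_i (v_i)_2 · z_i(0) · e^{λ_i t} (row 2 of V times the modal terms).
x_2(1.0) = 0·(-3)·e^{-5·1.0} + (-1)·1·e^{-2·1.0} = 0·0.006738 + (-1)·0.135335 = -0.1353.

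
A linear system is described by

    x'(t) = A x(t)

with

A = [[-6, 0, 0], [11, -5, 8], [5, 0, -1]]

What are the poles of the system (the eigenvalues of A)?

det(sI - A) = s^3 - (tr A)s^2 + (M11 + M22 + M33)s - det A, where Mii is the 2×2 principal minor of A obtained by deleting row i and column i.
tr A = (-6) + (-5) + (-1) = -12; M11 = (-5)·(-1) - 8·0 = 5 - 0 = 5; M22 = (-6)·(-1) - 0·5 = 6 - 0 = 6; M33 = (-6)·(-5) - 0·11 = 30 - 0 = 30; sum of minors = 41.
det A = (-6)·((-5)·(-1) - 8·0) - 0·(11·(-1) - 8·5) + 0·(11·0 - (-5)·5) = (-6)·5 - 0·(-51) + 0·25 = -30.
So p(s) = det(sI - A) = s^3 + 12s^2 + 41s + 30.
Rational-root test: any integer root divides 30. Testing small divisors, s = -1 works: p(-1) = -1 + 12 + (-41) + 30 = 0, so (s + 1) is a factor.
Dividing, p(s) = (s + 1)(s^2 + 11s + 30).
Factor s^2 + 11s + 30: two numbers with sum -11 and product 30 are -5 and -6, so s^2 + 11s + 30 = (s + 5)(s + 6).
Hence p(s) = (s + 1) (s + 5) (s + 6), with roots -6, -5, -1.
All eigenvalues have negative real part, so the system is asymptotically stable.

-6, -5, -1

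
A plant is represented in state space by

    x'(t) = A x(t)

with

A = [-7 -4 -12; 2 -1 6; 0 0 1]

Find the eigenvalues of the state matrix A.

det(sI - A) = s^3 - (tr A)s^2 + (M11 + M22 + M33)s - det A, where Mii is the 2×2 principal minor of A obtained by deleting row i and column i.
tr A = (-7) + (-1) + 1 = -7; M11 = (-1)·1 - 6·0 = -1 - 0 = -1; M22 = (-7)·1 - (-12)·0 = -7 - 0 = -7; M33 = (-7)·(-1) - (-4)·2 = 7 - (-8) = 15; sum of minors = 7.
det A = (-7)·((-1)·1 - 6·0) - (-4)·(2·1 - 6·0) + (-12)·(2·0 - (-1)·0) = (-7)·(-1) - (-4)·2 + (-12)·0 = 15.
So p(s) = det(sI - A) = s^3 + 7s^2 + 7s - 15.
Rational-root test: any integer root divides -15. Testing small divisors, s = 1 works: p(1) = 1 + 7 + 7 + (-15) = 0, so (s - 1) is a factor.
Dividing, p(s) = (s - 1)(s^2 + 8s + 15).
Factor s^2 + 8s + 15: two numbers with sum -8 and product 15 are -3 and -5, so s^2 + 8s + 15 = (s + 3)(s + 5).
Hence p(s) = (s - 1) (s + 3) (s + 5), with roots -5, -3, 1.
At least one eigenvalue has non-negative real part, so the system is not asymptotically stable.

-5, -3, 1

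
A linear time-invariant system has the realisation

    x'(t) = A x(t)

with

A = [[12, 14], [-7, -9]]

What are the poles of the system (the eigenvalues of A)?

det(sI - A) = s^2 - (tr A)s + det A, with tr A = 12 + (-9) = 3 and det A = 12·(-9) - 14·(-7) = -108 - (-98) = -10.
So p(s) = det(sI - A) = s^2 - 3s - 10.
Factor s^2 - 3s - 10: two numbers with sum 3 and product -10 are 5 and -2, so s^2 - 3s - 10 = (s - 5)(s + 2).
Hence p(s) = (s - 5) (s + 2), with roots -2, 5.
At least one eigenvalue has non-negative real part, so the system is not asymptotically stable.

-2, 5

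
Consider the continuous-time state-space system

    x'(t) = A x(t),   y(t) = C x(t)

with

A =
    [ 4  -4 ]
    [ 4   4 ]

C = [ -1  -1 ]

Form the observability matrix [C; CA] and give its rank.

CA = [[-8, 0]]
Observability matrix O = [C; CA] = [[-1, -1], [-8, 0]]
det(O) = (-1)·0 - (-1)·(-8) = 0 - 8 = -8 ≠ 0, so rank(O) = 2.
rank(O) = 2 = n, so the pair (A, C) is completely observable.

2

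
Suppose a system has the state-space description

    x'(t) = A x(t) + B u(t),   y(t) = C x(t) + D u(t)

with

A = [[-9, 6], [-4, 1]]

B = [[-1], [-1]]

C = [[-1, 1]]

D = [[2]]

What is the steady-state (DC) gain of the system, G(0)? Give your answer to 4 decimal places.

G(0) = C(-A)^{-1}B + D = -C A^{-1} B + D.
det A = 15, so A^{-1} = (1/15)·adj(A) = [[1/15, -2/5], [4/15, -3/5]]
A^{-1} B = [1/3, 1/3]^T
C A^{-1} B = 0
G(0) = D - C A^{-1} B = 2 - (0) = 2

2.0000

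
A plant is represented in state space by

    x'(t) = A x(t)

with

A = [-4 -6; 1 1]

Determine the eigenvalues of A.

-2, -1

det(sI - A) = s^2 - (tr A)s + det A, with tr A = (-4) + 1 = -3 and det A = (-4)·1 - (-6)·1 = -4 - (-6) = 2.
So p(s) = det(sI - A) = s^2 + 3s + 2.
Factor s^2 + 3s + 2: two numbers with sum -3 and product 2 are -1 and -2, so s^2 + 3s + 2 = (s + 1)(s + 2).
Hence p(s) = (s + 1) (s + 2), with roots -2, -1.
All eigenvalues have negative real part, so the system is asymptotically stable.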